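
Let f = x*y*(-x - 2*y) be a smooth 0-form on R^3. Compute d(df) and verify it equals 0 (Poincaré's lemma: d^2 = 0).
d(df) = 0

Step 1: df = sum_i (∂f/∂x_i) dx_i = (2*y*(-x - y)) dx + (x*(-x - 4*y)) dy + (0) dz.
Step 2: Apply d again. Using the 1-form formula, the coefficient of dx ∧ dy in d(df) is ∂^2 f/∂x ∂y - ∂^2 f/∂y ∂x = (-2*x - 4*y) - (-2*x - 4*y) = 0 (equality of mixed partials for smooth f).
Similarly for dx ∧ dz and dy ∧ dz — all coefficients vanish. So d(df) = 0.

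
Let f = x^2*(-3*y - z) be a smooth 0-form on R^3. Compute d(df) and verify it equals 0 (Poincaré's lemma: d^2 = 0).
d(df) = 0

Step 1: df = sum_i (∂f/∂x_i) dx_i = (2*x*(-3*y - z)) dx + (-3*x^2) dy + (-x^2) dz.
Step 2: Apply d again. Using the 1-form formula, the coefficient of dx ∧ dy in d(df) is ∂^2 f/∂x ∂y - ∂^2 f/∂y ∂x = (-6*x) - (-6*x) = 0 (equality of mixed partials for smooth f).
Similarly for dx ∧ dz and dy ∧ dz — all coefficients vanish. So d(df) = 0.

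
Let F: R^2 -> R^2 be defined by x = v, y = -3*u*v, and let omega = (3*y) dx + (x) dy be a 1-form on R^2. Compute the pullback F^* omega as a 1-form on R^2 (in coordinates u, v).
F^* omega = (-3*v^2) du + (-12*u*v) dv

Using F^*(f dg) = (f ∘ F) d(g ∘ F), substitute each coordinate x_i by F_i(u, v) in f_i, and replace dx_i by d F_i = (∂F_i/∂u) du + (∂F_i/∂v) dv.
  For the x component: f_1(F) = -9*u*v; d F_1 = (0) du + (1) dv
  For the y component: f_2(F) = v; d F_2 = (-3*v) du + (-3*u) dv
Combining and collecting du, dv coefficients:
  coeff of du: -3*v^2
  coeff of dv: -12*u*v
F^* omega = (-3*v^2) du + (-12*u*v) dv.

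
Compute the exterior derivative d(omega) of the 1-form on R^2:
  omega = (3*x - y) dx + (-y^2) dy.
d(omega) = (1) dx ∧ dy

For a 1-form omega = sum_i f_i dx_i, the exterior derivative is
  d(omega) = sum_{i < j} (∂f_j/∂x_i - ∂f_i/∂x_j) dx_i ∧ dx_j.
  coefficient of dx ∧ dy: ∂f_2/∂x - ∂f_1/∂y = ∂(-y^2)/∂x - ∂(3*x - y)/∂y = 1
Assembling: d(omega) = (1) dx ∧ dy.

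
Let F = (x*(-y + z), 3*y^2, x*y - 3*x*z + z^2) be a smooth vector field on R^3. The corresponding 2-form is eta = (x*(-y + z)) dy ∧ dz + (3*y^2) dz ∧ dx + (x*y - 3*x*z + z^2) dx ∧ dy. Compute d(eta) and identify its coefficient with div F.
d(eta) = (-3*x + 5*y + 3*z) dx ∧ dy ∧ dz; div F = -3*x + 5*y + 3*z

For a 2-form in R^3 of the form above, applying d gives a 3-form with coefficient ∂P/∂x + ∂Q/∂y + ∂R/∂z:
  ∂P/∂x = -y + z
  ∂Q/∂y = 6*y
  ∂R/∂z = -3*x + 2*z
Sum = -3*x + 5*y + 3*z, which is exactly div F.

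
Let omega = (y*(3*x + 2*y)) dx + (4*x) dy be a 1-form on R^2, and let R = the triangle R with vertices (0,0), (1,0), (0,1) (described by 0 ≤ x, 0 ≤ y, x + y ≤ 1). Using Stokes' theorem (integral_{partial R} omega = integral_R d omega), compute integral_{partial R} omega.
integral_(partial R) omega = 5/6

Stokes: integral_partial_R omega = integral_R d omega with d omega = (∂Q/∂x - ∂P/∂y) dx ∧ dy.
  ∂Q/∂x = 4
  ∂P/∂y = 3*x + 4*y
  integrand = ∂Q/∂x - ∂P/∂y = -3*x - 4*y + 4.
Integrating over R: integral_0^1 integral_0^{1-x} (-3*x - 4*y + 4) dy dx = 5/6.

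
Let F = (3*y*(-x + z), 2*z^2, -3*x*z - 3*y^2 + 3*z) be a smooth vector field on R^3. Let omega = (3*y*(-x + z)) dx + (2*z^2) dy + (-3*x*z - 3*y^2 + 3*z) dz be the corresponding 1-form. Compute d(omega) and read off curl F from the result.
d(omega) = (-6*y - 4*z) dy ∧ dz + (3*y + 3*z) dz ∧ dx + (3*x - 3*z) dx ∧ dy; curl F = (-6*y - 4*z, 3*y + 3*z, 3*x - 3*z)

d omega = sum_{i<j} (∂f_j/∂x_i - ∂f_i/∂x_j) dx_i ∧ dx_j. Under the identification (dy ∧ dz, dz ∧ dx, dx ∧ dy) ↔ (e_x, e_y, e_z), the coefficients are exactly the components of curl F. Compute:
  ∂R/∂y - ∂Q/∂z = (-6*y) - (4*z) = -6*y - 4*z
  ∂P/∂z - ∂R/∂x = (3*y) - (-3*z) = 3*y + 3*z
  ∂Q/∂x - ∂P/∂y = (0) - (-3*x + 3*z) = 3*x - 3*z.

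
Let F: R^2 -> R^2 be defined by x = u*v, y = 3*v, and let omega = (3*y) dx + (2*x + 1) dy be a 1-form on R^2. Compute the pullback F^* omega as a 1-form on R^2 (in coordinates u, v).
F^* omega = (9*v^2) du + (15*u*v + 3) dv

Using F^*(f dg) = (f ∘ F) d(g ∘ F), substitute each coordinate x_i by F_i(u, v) in f_i, and replace dx_i by d F_i = (∂F_i/∂u) du + (∂F_i/∂v) dv.
  For the x component: f_1(F) = 9*v; d F_1 = (v) du + (u) dv
  For the y component: f_2(F) = 2*u*v + 1; d F_2 = (0) du + (3) dv
Combining and collecting du, dv coefficients:
  coeff of du: 9*v^2
  coeff of dv: 15*u*v + 3
F^* omega = (9*v^2) du + (15*u*v + 3) dv.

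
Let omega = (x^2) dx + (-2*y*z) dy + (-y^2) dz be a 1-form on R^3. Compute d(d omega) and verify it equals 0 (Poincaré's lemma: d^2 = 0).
d(d omega) = 0

Step 1: d omega = sum_{i<j} (∂f_j/∂x_i - ∂f_i/∂x_j) dx_i ∧ dx_j:
  coeff of dx ∧ dy: 0
  coeff of dx ∧ dz: 0
  coeff of dy ∧ dz: 0
Step 2: Apply d again to each 2-form coefficient. The only possible 3-form in R^3 is dx ∧ dy ∧ dz, with coefficient
  ∂(coeff of dy∧dz)/∂x - ∂(coeff of dx∧dz)/∂y + ∂(coeff of dx∧dy)/∂z
  = ∂/∂x (0) - ∂/∂y (0) + ∂/∂z (0).
Each of these terms simplifies to sums of mixed partials that cancel in pairs. The result is 0 (by equality of mixed partials for smooth functions — Schwarz / Clairaut).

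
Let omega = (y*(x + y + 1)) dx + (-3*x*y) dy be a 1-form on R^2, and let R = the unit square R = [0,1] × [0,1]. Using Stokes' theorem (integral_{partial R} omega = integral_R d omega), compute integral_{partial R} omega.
integral_(partial R) omega = -4

Stokes: integral_partial_R omega = integral_R d omega with d omega = (∂Q/∂x - ∂P/∂y) dx ∧ dy.
  ∂Q/∂x = -3*y
  ∂P/∂y = x + 2*y + 1
  integrand = ∂Q/∂x - ∂P/∂y = -x - 5*y - 1.
Integrating over R: integral_0^1 integral_0^1 (-x - 5*y - 1) dx dy = -4.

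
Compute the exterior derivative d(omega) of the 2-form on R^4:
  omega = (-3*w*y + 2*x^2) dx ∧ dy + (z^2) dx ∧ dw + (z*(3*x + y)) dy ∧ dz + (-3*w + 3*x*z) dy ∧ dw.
d(omega) = (-3*y + 3*z) dx ∧ dy ∧ dw + (-2*z) dx ∧ dz ∧ dw + (3*z) dx ∧ dy ∧ dz + (-3*x) dy ∧ dz ∧ dw

For a 2-form omega = sum_{i<j} g_{ij} dx_i ∧ dx_j, the exterior derivative is
  d(omega) = sum_{i<j} d(g_{ij}) ∧ dx_i ∧ dx_j = sum_{i<j, k} (∂g_{ij}/∂x_k) dx_k ∧ dx_i ∧ dx_j.
Expand each term, using dx_k ∧ dx_i ∧ dx_j = sgn(permutation) dx_{(a)} ∧ dx_{(b)} ∧ dx_{(c)} with (a < b < c) sorted:
  d(-3*w*y + 2*x^2) includes (∂/∂w)(-3*w*y + 2*x^2) dw = (-3*y) dw, which multiplied by dx ∧ dy gives (-3*y) dx ∧ dy ∧ dw
  d(z^2) includes (∂/∂z)(z^2) dz = (2*z) dz, which multiplied by dx ∧ dw gives (-2*z) dx ∧ dz ∧ dw
  d(z*(3*x + y)) includes (∂/∂x)(z*(3*x + y)) dx = (3*z) dx, which multiplied by dy ∧ dz gives (3*z) dx ∧ dy ∧ dz
  d(-3*w + 3*x*z) includes (∂/∂x)(-3*w + 3*x*z) dx = (3*z) dx, which multiplied by dy ∧ dw gives (3*z) dx ∧ dy ∧ dw
  d(-3*w + 3*x*z) includes (∂/∂z)(-3*w + 3*x*z) dz = (3*x) dz, which multiplied by dy ∧ dw gives (-3*x) dy ∧ dz ∧ dw
Collecting like 3-forms: d(omega) = (-3*y + 3*z) dx ∧ dy ∧ dw + (-2*z) dx ∧ dz ∧ dw + (3*z) dx ∧ dy ∧ dz + (-3*x) dy ∧ dz ∧ dw.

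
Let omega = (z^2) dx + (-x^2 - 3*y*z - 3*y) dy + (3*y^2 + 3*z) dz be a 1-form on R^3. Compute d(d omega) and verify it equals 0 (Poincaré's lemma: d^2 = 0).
d(d omega) = 0

Step 1: d omega = sum_{i<j} (∂f_j/∂x_i - ∂f_i/∂x_j) dx_i ∧ dx_j:
  coeff of dx ∧ dy: -2*x
  coeff of dx ∧ dz: -2*z
  coeff of dy ∧ dz: 9*y
Step 2: Apply d again to each 2-form coefficient. The only possible 3-form in R^3 is dx ∧ dy ∧ dz, with coefficient
  ∂(coeff of dy∧dz)/∂x - ∂(coeff of dx∧dz)/∂y + ∂(coeff of dx∧dy)/∂z
  = ∂/∂x (9*y) - ∂/∂y (-2*z) + ∂/∂z (-2*x).
Each of these terms simplifies to sums of mixed partials that cancel in pairs. The result is 0 (by equality of mixed partials for smooth functions — Schwarz / Clairaut).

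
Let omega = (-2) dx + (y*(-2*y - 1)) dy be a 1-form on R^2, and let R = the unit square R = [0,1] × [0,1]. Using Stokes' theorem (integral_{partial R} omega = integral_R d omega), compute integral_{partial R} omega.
integral_(partial R) omega = 0

Stokes: integral_partial_R omega = integral_R d omega with d omega = (∂Q/∂x - ∂P/∂y) dx ∧ dy.
  ∂Q/∂x = 0
  ∂P/∂y = 0
  integrand = ∂Q/∂x - ∂P/∂y = 0.
Integrating over R: integral_0^1 integral_0^1 (0) dx dy = 0.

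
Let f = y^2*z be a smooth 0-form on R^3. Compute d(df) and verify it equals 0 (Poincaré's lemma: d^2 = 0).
d(df) = 0

Step 1: df = sum_i (∂f/∂x_i) dx_i = (0) dx + (2*y*z) dy + (y^2) dz.
Step 2: Apply d again. Using the 1-form formula, the coefficient of dx ∧ dy in d(df) is ∂^2 f/∂x ∂y - ∂^2 f/∂y ∂x = (0) - (0) = 0 (equality of mixed partials for smooth f).
Similarly for dx ∧ dz and dy ∧ dz — all coefficients vanish. So d(df) = 0.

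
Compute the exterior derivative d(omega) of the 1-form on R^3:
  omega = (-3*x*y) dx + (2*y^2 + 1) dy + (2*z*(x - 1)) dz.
d(omega) = (3*x) dx ∧ dy + (2*z) dx ∧ dz

For a 1-form omega = sum_i f_i dx_i, the exterior derivative is
  d(omega) = sum_{i < j} (∂f_j/∂x_i - ∂f_i/∂x_j) dx_i ∧ dx_j.
  coefficient of dx ∧ dy: ∂f_2/∂x - ∂f_1/∂y = ∂(2*y^2 + 1)/∂x - ∂(-3*x*y)/∂y = 3*x
  coefficient of dx ∧ dz: ∂f_3/∂x - ∂f_1/∂z = ∂(2*z*(x - 1))/∂x - ∂(-3*x*y)/∂z = 2*z
Assembling: d(omega) = (3*x) dx ∧ dy + (2*z) dx ∧ dz.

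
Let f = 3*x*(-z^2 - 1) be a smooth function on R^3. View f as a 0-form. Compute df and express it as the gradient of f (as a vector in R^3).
df = (-3*z^2 - 3) dx + (0) dy + (-6*x*z) dz; grad f = (-3*z^2 - 3, 0, -6*x*z)

For a 0-form f, d f = (∂f/∂x) dx + (∂f/∂y) dy + (∂f/∂z) dz. The components of the vector representation are exactly the entries of grad f in Cartesian coordinates:
  ∂f/∂x = -3*z^2 - 3
  ∂f/∂y = 0
  ∂f/∂z = -6*x*z.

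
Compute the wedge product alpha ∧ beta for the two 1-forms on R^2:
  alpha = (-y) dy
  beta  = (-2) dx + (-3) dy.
alpha ∧ beta = (-2*y) dx ∧ dy

Distribute the wedge, using dx_i ∧ dx_j = -dx_j ∧ dx_i and dx_i ∧ dx_i = 0. For each pair (i, j) with i < j, the coefficient of dx_i ∧ dx_j in alpha ∧ beta is (alpha_i * beta_j - alpha_j * beta_i). Collecting: alpha ∧ beta = (-2*y) dx ∧ dy.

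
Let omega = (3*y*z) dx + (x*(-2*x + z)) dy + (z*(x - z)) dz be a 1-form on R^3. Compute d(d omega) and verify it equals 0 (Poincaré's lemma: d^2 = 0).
d(d omega) = 0

Step 1: d omega = sum_{i<j} (∂f_j/∂x_i - ∂f_i/∂x_j) dx_i ∧ dx_j:
  coeff of dx ∧ dy: -4*x - 2*z
  coeff of dx ∧ dz: -3*y + z
  coeff of dy ∧ dz: -x
Step 2: Apply d again to each 2-form coefficient. The only possible 3-form in R^3 is dx ∧ dy ∧ dz, with coefficient
  ∂(coeff of dy∧dz)/∂x - ∂(coeff of dx∧dz)/∂y + ∂(coeff of dx∧dy)/∂z
  = ∂/∂x (-x) - ∂/∂y (-3*y + z) + ∂/∂z (-4*x - 2*z).
Each of these terms simplifies to sums of mixed partials that cancel in pairs. The result is 0 (by equality of mixed partials for smooth functions — Schwarz / Clairaut).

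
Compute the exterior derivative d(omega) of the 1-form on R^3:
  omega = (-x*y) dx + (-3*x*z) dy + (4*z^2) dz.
d(omega) = (x - 3*z) dx ∧ dy + (3*x) dy ∧ dz

For a 1-form omega = sum_i f_i dx_i, the exterior derivative is
  d(omega) = sum_{i < j} (∂f_j/∂x_i - ∂f_i/∂x_j) dx_i ∧ dx_j.
  coefficient of dx ∧ dy: ∂f_2/∂x - ∂f_1/∂y = ∂(-3*x*z)/∂x - ∂(-x*y)/∂y = x - 3*z
  coefficient of dy ∧ dz: ∂f_3/∂y - ∂f_2/∂z = ∂(4*z^2)/∂y - ∂(-3*x*z)/∂z = 3*x
Assembling: d(omega) = (x - 3*z) dx ∧ dy + (3*x) dy ∧ dz.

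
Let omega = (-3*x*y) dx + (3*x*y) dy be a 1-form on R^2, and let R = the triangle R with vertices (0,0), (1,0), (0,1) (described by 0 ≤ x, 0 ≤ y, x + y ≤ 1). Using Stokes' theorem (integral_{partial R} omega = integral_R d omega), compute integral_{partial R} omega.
integral_(partial R) omega = 1

Stokes: integral_partial_R omega = integral_R d omega with d omega = (∂Q/∂x - ∂P/∂y) dx ∧ dy.
  ∂Q/∂x = 3*y
  ∂P/∂y = -3*x
  integrand = ∂Q/∂x - ∂P/∂y = 3*x + 3*y.
Integrating over R: integral_0^1 integral_0^{1-x} (3*x + 3*y) dy dx = 1.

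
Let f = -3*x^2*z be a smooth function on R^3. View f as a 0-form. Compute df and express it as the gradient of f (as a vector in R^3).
df = (-6*x*z) dx + (0) dy + (-3*x^2) dz; grad f = (-6*x*z, 0, -3*x^2)

For a 0-form f, d f = (∂f/∂x) dx + (∂f/∂y) dy + (∂f/∂z) dz. The components of the vector representation are exactly the entries of grad f in Cartesian coordinates:
  ∂f/∂x = -6*x*z
  ∂f/∂y = 0
  ∂f/∂z = -3*x^2.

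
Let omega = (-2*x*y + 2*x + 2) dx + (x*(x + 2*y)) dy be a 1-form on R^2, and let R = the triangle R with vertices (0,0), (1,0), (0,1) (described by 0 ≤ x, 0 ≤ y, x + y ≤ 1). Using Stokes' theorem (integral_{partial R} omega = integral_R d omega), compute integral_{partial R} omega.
integral_(partial R) omega = 1

Stokes: integral_partial_R omega = integral_R d omega with d omega = (∂Q/∂x - ∂P/∂y) dx ∧ dy.
  ∂Q/∂x = 2*x + 2*y
  ∂P/∂y = -2*x
  integrand = ∂Q/∂x - ∂P/∂y = 4*x + 2*y.
Integrating over R: integral_0^1 integral_0^{1-x} (4*x + 2*y) dy dx = 1.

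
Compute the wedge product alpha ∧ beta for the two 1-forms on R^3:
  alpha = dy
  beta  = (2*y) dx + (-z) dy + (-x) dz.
alpha ∧ beta = (-2*y) dx ∧ dy + (-x) dy ∧ dz

Distribute the wedge, using dx_i ∧ dx_j = -dx_j ∧ dx_i and dx_i ∧ dx_i = 0. For each pair (i, j) with i < j, the coefficient of dx_i ∧ dx_j in alpha ∧ beta is (alpha_i * beta_j - alpha_j * beta_i). Collecting: alpha ∧ beta = (-2*y) dx ∧ dy + (-x) dy ∧ dz.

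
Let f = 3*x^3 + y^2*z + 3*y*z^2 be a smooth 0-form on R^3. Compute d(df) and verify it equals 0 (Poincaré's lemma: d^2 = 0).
d(df) = 0

Step 1: df = sum_i (∂f/∂x_i) dx_i = (9*x^2) dx + (z*(2*y + 3*z)) dy + (y*(y + 6*z)) dz.
Step 2: Apply d again. Using the 1-form formula, the coefficient of dx ∧ dy in d(df) is ∂^2 f/∂x ∂y - ∂^2 f/∂y ∂x = (0) - (0) = 0 (equality of mixed partials for smooth f).
Similarly for dx ∧ dz and dy ∧ dz — all coefficients vanish. So d(df) = 0.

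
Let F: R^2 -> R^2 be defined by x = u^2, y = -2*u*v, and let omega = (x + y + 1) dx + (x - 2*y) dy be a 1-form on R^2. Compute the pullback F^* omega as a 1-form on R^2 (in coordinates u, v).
F^* omega = (2*u*(u^2 - 3*u*v - 4*v^2 + 1)) du + (2*u^2*(-u - 4*v)) dv

Using F^*(f dg) = (f ∘ F) d(g ∘ F), substitute each coordinate x_i by F_i(u, v) in f_i, and replace dx_i by d F_i = (∂F_i/∂u) du + (∂F_i/∂v) dv.
  For the x component: f_1(F) = u^2 - 2*u*v + 1; d F_1 = (2*u) du + (0) dv
  For the y component: f_2(F) = u*(u + 4*v); d F_2 = (-2*v) du + (-2*u) dv
Combining and collecting du, dv coefficients:
  coeff of du: 2*u*(u^2 - 3*u*v - 4*v^2 + 1)
  coeff of dv: 2*u^2*(-u - 4*v)
F^* omega = (2*u*(u^2 - 3*u*v - 4*v^2 + 1)) du + (2*u^2*(-u - 4*v)) dv.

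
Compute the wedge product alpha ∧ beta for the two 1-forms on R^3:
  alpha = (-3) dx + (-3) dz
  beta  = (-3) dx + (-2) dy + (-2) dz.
alpha ∧ beta = (6) dx ∧ dy + (-3) dx ∧ dz + (-6) dy ∧ dz

Distribute the wedge, using dx_i ∧ dx_j = -dx_j ∧ dx_i and dx_i ∧ dx_i = 0. For each pair (i, j) with i < j, the coefficient of dx_i ∧ dx_j in alpha ∧ beta is (alpha_i * beta_j - alpha_j * beta_i). Collecting: alpha ∧ beta = (6) dx ∧ dy + (-3) dx ∧ dz + (-6) dy ∧ dz.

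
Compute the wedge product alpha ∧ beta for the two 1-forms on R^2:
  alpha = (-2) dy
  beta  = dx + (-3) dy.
alpha ∧ beta = (2) dx ∧ dy

Distribute the wedge, using dx_i ∧ dx_j = -dx_j ∧ dx_i and dx_i ∧ dx_i = 0. For each pair (i, j) with i < j, the coefficient of dx_i ∧ dx_j in alpha ∧ beta is (alpha_i * beta_j - alpha_j * beta_i). Collecting: alpha ∧ beta = (2) dx ∧ dy.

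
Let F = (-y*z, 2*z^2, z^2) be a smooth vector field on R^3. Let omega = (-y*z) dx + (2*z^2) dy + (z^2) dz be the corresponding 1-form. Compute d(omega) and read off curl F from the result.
d(omega) = (-4*z) dy ∧ dz + (-y) dz ∧ dx + (z) dx ∧ dy; curl F = (-4*z, -y, z)

d omega = sum_{i<j} (∂f_j/∂x_i - ∂f_i/∂x_j) dx_i ∧ dx_j. Under the identification (dy ∧ dz, dz ∧ dx, dx ∧ dy) ↔ (e_x, e_y, e_z), the coefficients are exactly the components of curl F. Compute:
  ∂R/∂y - ∂Q/∂z = (0) - (4*z) = -4*z
  ∂P/∂z - ∂R/∂x = (-y) - (0) = -y
  ∂Q/∂x - ∂P/∂y = (0) - (-z) = z.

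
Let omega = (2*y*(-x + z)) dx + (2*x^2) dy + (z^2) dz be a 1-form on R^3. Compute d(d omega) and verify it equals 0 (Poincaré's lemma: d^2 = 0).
d(d omega) = 0

Step 1: d omega = sum_{i<j} (∂f_j/∂x_i - ∂f_i/∂x_j) dx_i ∧ dx_j:
  coeff of dx ∧ dy: 6*x - 2*z
  coeff of dx ∧ dz: -2*y
  coeff of dy ∧ dz: 0
Step 2: Apply d again to each 2-form coefficient. The only possible 3-form in R^3 is dx ∧ dy ∧ dz, with coefficient
  ∂(coeff of dy∧dz)/∂x - ∂(coeff of dx∧dz)/∂y + ∂(coeff of dx∧dy)/∂z
  = ∂/∂x (0) - ∂/∂y (-2*y) + ∂/∂z (6*x - 2*z).
Each of these terms simplifies to sums of mixed partials that cancel in pairs. The result is 0 (by equality of mixed partials for smooth functions — Schwarz / Clairaut).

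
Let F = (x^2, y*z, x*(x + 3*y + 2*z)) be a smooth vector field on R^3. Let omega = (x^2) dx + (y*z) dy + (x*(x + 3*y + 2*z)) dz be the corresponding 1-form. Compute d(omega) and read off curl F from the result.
d(omega) = (3*x - y) dy ∧ dz + (-2*x - 3*y - 2*z) dz ∧ dx + (0) dx ∧ dy; curl F = (3*x - y, -2*x - 3*y - 2*z, 0)

d omega = sum_{i<j} (∂f_j/∂x_i - ∂f_i/∂x_j) dx_i ∧ dx_j. Under the identification (dy ∧ dz, dz ∧ dx, dx ∧ dy) ↔ (e_x, e_y, e_z), the coefficients are exactly the components of curl F. Compute:
  ∂R/∂y - ∂Q/∂z = (3*x) - (y) = 3*x - y
  ∂P/∂z - ∂R/∂x = (0) - (2*x + 3*y + 2*z) = -2*x - 3*y - 2*z
  ∂Q/∂x - ∂P/∂y = (0) - (0) = 0.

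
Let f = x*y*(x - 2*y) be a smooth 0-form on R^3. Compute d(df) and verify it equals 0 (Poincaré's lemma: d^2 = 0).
d(df) = 0

Step 1: df = sum_i (∂f/∂x_i) dx_i = (2*y*(x - y)) dx + (x*(x - 4*y)) dy + (0) dz.
Step 2: Apply d again. Using the 1-form formula, the coefficient of dx ∧ dy in d(df) is ∂^2 f/∂x ∂y - ∂^2 f/∂y ∂x = (2*x - 4*y) - (2*x - 4*y) = 0 (equality of mixed partials for smooth f).
Similarly for dx ∧ dz and dy ∧ dz — all coefficients vanish. So d(df) = 0.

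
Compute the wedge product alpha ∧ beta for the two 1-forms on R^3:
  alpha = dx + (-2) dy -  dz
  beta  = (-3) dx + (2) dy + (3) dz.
alpha ∧ beta = (-4) dx ∧ dy + (-4) dy ∧ dz

Distribute the wedge, using dx_i ∧ dx_j = -dx_j ∧ dx_i and dx_i ∧ dx_i = 0. For each pair (i, j) with i < j, the coefficient of dx_i ∧ dx_j in alpha ∧ beta is (alpha_i * beta_j - alpha_j * beta_i). Collecting: alpha ∧ beta = (-4) dx ∧ dy + (-4) dy ∧ dz.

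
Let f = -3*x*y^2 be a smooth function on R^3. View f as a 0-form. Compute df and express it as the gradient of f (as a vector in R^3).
df = (-3*y^2) dx + (-6*x*y) dy + (0) dz; grad f = (-3*y^2, -6*x*y, 0)

For a 0-form f, d f = (∂f/∂x) dx + (∂f/∂y) dy + (∂f/∂z) dz. The components of the vector representation are exactly the entries of grad f in Cartesian coordinates:
  ∂f/∂x = -3*y^2
  ∂f/∂y = -6*x*y
  ∂f/∂z = 0.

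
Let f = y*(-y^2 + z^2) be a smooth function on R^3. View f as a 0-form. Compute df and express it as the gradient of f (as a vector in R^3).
df = (0) dx + (-3*y^2 + z^2) dy + (2*y*z) dz; grad f = (0, -3*y^2 + z^2, 2*y*z)

For a 0-form f, d f = (∂f/∂x) dx + (∂f/∂y) dy + (∂f/∂z) dz. The components of the vector representation are exactly the entries of grad f in Cartesian coordinates:
  ∂f/∂x = 0
  ∂f/∂y = -3*y^2 + z^2
  ∂f/∂z = 2*y*z.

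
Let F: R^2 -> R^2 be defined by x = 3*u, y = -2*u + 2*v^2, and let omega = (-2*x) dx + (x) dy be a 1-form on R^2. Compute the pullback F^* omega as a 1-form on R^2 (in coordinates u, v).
F^* omega = (-24*u) du + (12*u*v) dv

Using F^*(f dg) = (f ∘ F) d(g ∘ F), substitute each coordinate x_i by F_i(u, v) in f_i, and replace dx_i by d F_i = (∂F_i/∂u) du + (∂F_i/∂v) dv.
  For the x component: f_1(F) = -6*u; d F_1 = (3) du + (0) dv
  For the y component: f_2(F) = 3*u; d F_2 = (-2) du + (4*v) dv
Combining and collecting du, dv coefficients:
  coeff of du: -24*u
  coeff of dv: 12*u*v
F^* omega = (-24*u) du + (12*u*v) dv.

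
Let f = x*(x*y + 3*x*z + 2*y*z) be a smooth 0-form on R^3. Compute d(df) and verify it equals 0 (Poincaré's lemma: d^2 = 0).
d(df) = 0

Step 1: df = sum_i (∂f/∂x_i) dx_i = (2*x*y + 6*x*z + 2*y*z) dx + (x*(x + 2*z)) dy + (x*(3*x + 2*y)) dz.
Step 2: Apply d again. Using the 1-form formula, the coefficient of dx ∧ dy in d(df) is ∂^2 f/∂x ∂y - ∂^2 f/∂y ∂x = (2*x + 2*z) - (2*x + 2*z) = 0 (equality of mixed partials for smooth f).
Similarly for dx ∧ dz and dy ∧ dz — all coefficients vanish. So d(df) = 0.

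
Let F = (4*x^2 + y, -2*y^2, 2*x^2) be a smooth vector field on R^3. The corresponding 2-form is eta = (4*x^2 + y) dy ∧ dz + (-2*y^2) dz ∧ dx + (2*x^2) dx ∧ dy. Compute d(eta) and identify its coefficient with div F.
d(eta) = (8*x - 4*y) dx ∧ dy ∧ dz; div F = 8*x - 4*y

For a 2-form in R^3 of the form above, applying d gives a 3-form with coefficient ∂P/∂x + ∂Q/∂y + ∂R/∂z:
  ∂P/∂x = 8*x
  ∂Q/∂y = -4*y
  ∂R/∂z = 0
Sum = 8*x - 4*y, which is exactly div F.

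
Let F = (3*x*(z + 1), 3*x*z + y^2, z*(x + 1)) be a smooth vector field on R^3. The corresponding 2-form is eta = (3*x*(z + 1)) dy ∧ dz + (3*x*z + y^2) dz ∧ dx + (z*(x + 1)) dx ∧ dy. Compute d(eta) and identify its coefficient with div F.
d(eta) = (x + 2*y + 3*z + 4) dx ∧ dy ∧ dz; div F = x + 2*y + 3*z + 4

For a 2-form in R^3 of the form above, applying d gives a 3-form with coefficient ∂P/∂x + ∂Q/∂y + ∂R/∂z:
  ∂P/∂x = 3*z + 3
  ∂Q/∂y = 2*y
  ∂R/∂z = x + 1
Sum = x + 2*y + 3*z + 4, which is exactly div F.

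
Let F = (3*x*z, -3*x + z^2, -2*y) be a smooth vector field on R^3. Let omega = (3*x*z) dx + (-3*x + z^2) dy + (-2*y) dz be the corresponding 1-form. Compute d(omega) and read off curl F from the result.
d(omega) = (-2*z - 2) dy ∧ dz + (3*x) dz ∧ dx + (-3) dx ∧ dy; curl F = (-2*z - 2, 3*x, -3)

d omega = sum_{i<j} (∂f_j/∂x_i - ∂f_i/∂x_j) dx_i ∧ dx_j. Under the identification (dy ∧ dz, dz ∧ dx, dx ∧ dy) ↔ (e_x, e_y, e_z), the coefficients are exactly the components of curl F. Compute:
  ∂R/∂y - ∂Q/∂z = (-2) - (2*z) = -2*z - 2
  ∂P/∂z - ∂R/∂x = (3*x) - (0) = 3*x
  ∂Q/∂x - ∂P/∂y = (-3) - (0) = -3.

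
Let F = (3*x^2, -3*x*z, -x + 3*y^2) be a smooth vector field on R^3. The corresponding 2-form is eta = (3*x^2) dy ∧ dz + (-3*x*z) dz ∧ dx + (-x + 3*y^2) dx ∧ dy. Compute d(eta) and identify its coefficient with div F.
d(eta) = (6*x) dx ∧ dy ∧ dz; div F = 6*x

For a 2-form in R^3 of the form above, applying d gives a 3-form with coefficient ∂P/∂x + ∂Q/∂y + ∂R/∂z:
  ∂P/∂x = 6*x
  ∂Q/∂y = 0
  ∂R/∂z = 0
Sum = 6*x, which is exactly div F.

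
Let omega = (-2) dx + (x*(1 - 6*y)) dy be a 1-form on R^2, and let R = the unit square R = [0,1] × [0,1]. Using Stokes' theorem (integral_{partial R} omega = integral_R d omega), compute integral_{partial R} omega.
integral_(partial R) omega = -2

Stokes: integral_partial_R omega = integral_R d omega with d omega = (∂Q/∂x - ∂P/∂y) dx ∧ dy.
  ∂Q/∂x = 1 - 6*y
  ∂P/∂y = 0
  integrand = ∂Q/∂x - ∂P/∂y = 1 - 6*y.
Integrating over R: integral_0^1 integral_0^1 (1 - 6*y) dx dy = -2.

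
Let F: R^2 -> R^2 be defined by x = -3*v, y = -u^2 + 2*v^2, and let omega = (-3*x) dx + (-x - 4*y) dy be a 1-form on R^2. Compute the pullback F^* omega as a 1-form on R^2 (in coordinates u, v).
F^* omega = (2*u*(-4*u^2 + 8*v^2 - 3*v)) du + (v*(16*u^2 - 32*v^2 + 12*v - 27)) dv

Using F^*(f dg) = (f ∘ F) d(g ∘ F), substitute each coordinate x_i by F_i(u, v) in f_i, and replace dx_i by d F_i = (∂F_i/∂u) du + (∂F_i/∂v) dv.
  For the x component: f_1(F) = 9*v; d F_1 = (0) du + (-3) dv
  For the y component: f_2(F) = 4*u^2 - 8*v^2 + 3*v; d F_2 = (-2*u) du + (4*v) dv
Combining and collecting du, dv coefficients:
  coeff of du: 2*u*(-4*u^2 + 8*v^2 - 3*v)
  coeff of dv: v*(16*u^2 - 32*v^2 + 12*v - 27)
F^* omega = (2*u*(-4*u^2 + 8*v^2 - 3*v)) du + (v*(16*u^2 - 32*v^2 + 12*v - 27)) dv.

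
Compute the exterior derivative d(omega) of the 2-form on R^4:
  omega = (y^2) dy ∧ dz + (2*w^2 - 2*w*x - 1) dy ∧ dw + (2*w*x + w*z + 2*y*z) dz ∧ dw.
d(omega) = (-2*w) dx ∧ dy ∧ dw + (2*w) dx ∧ dz ∧ dw + (2*z) dy ∧ dz ∧ dw

For a 2-form omega = sum_{i<j} g_{ij} dx_i ∧ dx_j, the exterior derivative is
  d(omega) = sum_{i<j} d(g_{ij}) ∧ dx_i ∧ dx_j = sum_{i<j, k} (∂g_{ij}/∂x_k) dx_k ∧ dx_i ∧ dx_j.
Expand each term, using dx_k ∧ dx_i ∧ dx_j = sgn(permutation) dx_{(a)} ∧ dx_{(b)} ∧ dx_{(c)} with (a < b < c) sorted:
  d(2*w^2 - 2*w*x - 1) includes (∂/∂x)(2*w^2 - 2*w*x - 1) dx = (-2*w) dx, which multiplied by dy ∧ dw gives (-2*w) dx ∧ dy ∧ dw
  d(2*w*x + w*z + 2*y*z) includes (∂/∂x)(2*w*x + w*z + 2*y*z) dx = (2*w) dx, which multiplied by dz ∧ dw gives (2*w) dx ∧ dz ∧ dw
  d(2*w*x + w*z + 2*y*z) includes (∂/∂y)(2*w*x + w*z + 2*y*z) dy = (2*z) dy, which multiplied by dz ∧ dw gives (2*z) dy ∧ dz ∧ dw
Collecting like 3-forms: d(omega) = (-2*w) dx ∧ dy ∧ dw + (2*w) dx ∧ dz ∧ dw + (2*z) dy ∧ dz ∧ dw.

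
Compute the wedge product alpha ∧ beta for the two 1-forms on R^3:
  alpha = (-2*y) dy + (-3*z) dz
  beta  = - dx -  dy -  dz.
alpha ∧ beta = (-2*y) dx ∧ dy + (2*y - 3*z) dy ∧ dz + (-3*z) dx ∧ dz

Distribute the wedge, using dx_i ∧ dx_j = -dx_j ∧ dx_i and dx_i ∧ dx_i = 0. For each pair (i, j) with i < j, the coefficient of dx_i ∧ dx_j in alpha ∧ beta is (alpha_i * beta_j - alpha_j * beta_i). Collecting: alpha ∧ beta = (-2*y) dx ∧ dy + (2*y - 3*z) dy ∧ dz + (-3*z) dx ∧ dz.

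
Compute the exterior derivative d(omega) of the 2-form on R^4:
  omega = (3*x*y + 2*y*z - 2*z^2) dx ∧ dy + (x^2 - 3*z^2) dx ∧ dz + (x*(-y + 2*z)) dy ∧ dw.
d(omega) = (2*y - 4*z) dx ∧ dy ∧ dz + (-y + 2*z) dx ∧ dy ∧ dw + (-2*x) dy ∧ dz ∧ dw

For a 2-form omega = sum_{i<j} g_{ij} dx_i ∧ dx_j, the exterior derivative is
  d(omega) = sum_{i<j} d(g_{ij}) ∧ dx_i ∧ dx_j = sum_{i<j, k} (∂g_{ij}/∂x_k) dx_k ∧ dx_i ∧ dx_j.
Expand each term, using dx_k ∧ dx_i ∧ dx_j = sgn(permutation) dx_{(a)} ∧ dx_{(b)} ∧ dx_{(c)} with (a < b < c) sorted:
  d(3*x*y + 2*y*z - 2*z^2) includes (∂/∂z)(3*x*y + 2*y*z - 2*z^2) dz = (2*y - 4*z) dz, which multiplied by dx ∧ dy gives (2*y - 4*z) dx ∧ dy ∧ dz
  d(x*(-y + 2*z)) includes (∂/∂x)(x*(-y + 2*z)) dx = (-y + 2*z) dx, which multiplied by dy ∧ dw gives (-y + 2*z) dx ∧ dy ∧ dw
  d(x*(-y + 2*z)) includes (∂/∂z)(x*(-y + 2*z)) dz = (2*x) dz, which multiplied by dy ∧ dw gives (-2*x) dy ∧ dz ∧ dw
Collecting like 3-forms: d(omega) = (2*y - 4*z) dx ∧ dy ∧ dz + (-y + 2*z) dx ∧ dy ∧ dw + (-2*x) dy ∧ dz ∧ dw.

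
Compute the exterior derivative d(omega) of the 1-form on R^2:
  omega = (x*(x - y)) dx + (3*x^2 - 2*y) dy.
d(omega) = (7*x) dx ∧ dy

For a 1-form omega = sum_i f_i dx_i, the exterior derivative is
  d(omega) = sum_{i < j} (∂f_j/∂x_i - ∂f_i/∂x_j) dx_i ∧ dx_j.
  coefficient of dx ∧ dy: ∂f_2/∂x - ∂f_1/∂y = ∂(3*x^2 - 2*y)/∂x - ∂(x*(x - y))/∂y = 7*x
Assembling: d(omega) = (7*x) dx ∧ dy.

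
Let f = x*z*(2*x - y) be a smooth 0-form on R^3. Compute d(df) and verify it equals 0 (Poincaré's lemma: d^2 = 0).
d(df) = 0

Step 1: df = sum_i (∂f/∂x_i) dx_i = (z*(4*x - y)) dx + (-x*z) dy + (x*(2*x - y)) dz.
Step 2: Apply d again. Using the 1-form formula, the coefficient of dx ∧ dy in d(df) is ∂^2 f/∂x ∂y - ∂^2 f/∂y ∂x = (-z) - (-z) = 0 (equality of mixed partials for smooth f).
Similarly for dx ∧ dz and dy ∧ dz — all coefficients vanish. So d(df) = 0.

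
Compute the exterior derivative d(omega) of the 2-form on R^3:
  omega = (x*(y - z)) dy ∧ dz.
d(omega) = (y - z) dx ∧ dy ∧ dz

For a 2-form omega = sum_{i<j} g_{ij} dx_i ∧ dx_j, the exterior derivative is
  d(omega) = sum_{i<j} d(g_{ij}) ∧ dx_i ∧ dx_j = sum_{i<j, k} (∂g_{ij}/∂x_k) dx_k ∧ dx_i ∧ dx_j.
Expand each term, using dx_k ∧ dx_i ∧ dx_j = sgn(permutation) dx_{(a)} ∧ dx_{(b)} ∧ dx_{(c)} with (a < b < c) sorted:
  d(x*(y - z)) includes (∂/∂x)(x*(y - z)) dx = (y - z) dx, which multiplied by dy ∧ dz gives (y - z) dx ∧ dy ∧ dz
Collecting like 3-forms: d(omega) = (y - z) dx ∧ dy ∧ dz.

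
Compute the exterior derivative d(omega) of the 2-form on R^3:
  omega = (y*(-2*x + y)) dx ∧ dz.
d(omega) = (2*x - 2*y) dx ∧ dy ∧ dz

For a 2-form omega = sum_{i<j} g_{ij} dx_i ∧ dx_j, the exterior derivative is
  d(omega) = sum_{i<j} d(g_{ij}) ∧ dx_i ∧ dx_j = sum_{i<j, k} (∂g_{ij}/∂x_k) dx_k ∧ dx_i ∧ dx_j.
Expand each term, using dx_k ∧ dx_i ∧ dx_j = sgn(permutation) dx_{(a)} ∧ dx_{(b)} ∧ dx_{(c)} with (a < b < c) sorted:
  d(y*(-2*x + y)) includes (∂/∂y)(y*(-2*x + y)) dy = (-2*x + 2*y) dy, which multiplied by dx ∧ dz gives (2*x - 2*y) dx ∧ dy ∧ dz
Collecting like 3-forms: d(omega) = (2*x - 2*y) dx ∧ dy ∧ dz.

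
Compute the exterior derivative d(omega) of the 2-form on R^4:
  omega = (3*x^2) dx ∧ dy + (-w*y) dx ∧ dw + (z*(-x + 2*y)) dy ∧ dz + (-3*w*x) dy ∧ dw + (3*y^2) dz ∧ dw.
d(omega) = (-2*w) dx ∧ dy ∧ dw + (-z) dx ∧ dy ∧ dz + (6*y) dy ∧ dz ∧ dw

For a 2-form omega = sum_{i<j} g_{ij} dx_i ∧ dx_j, the exterior derivative is
  d(omega) = sum_{i<j} d(g_{ij}) ∧ dx_i ∧ dx_j = sum_{i<j, k} (∂g_{ij}/∂x_k) dx_k ∧ dx_i ∧ dx_j.
Expand each term, using dx_k ∧ dx_i ∧ dx_j = sgn(permutation) dx_{(a)} ∧ dx_{(b)} ∧ dx_{(c)} with (a < b < c) sorted:
  d(-w*y) includes (∂/∂y)(-w*y) dy = (-w) dy, which multiplied by dx ∧ dw gives (w) dx ∧ dy ∧ dw
  d(z*(-x + 2*y)) includes (∂/∂x)(z*(-x + 2*y)) dx = (-z) dx, which multiplied by dy ∧ dz gives (-z) dx ∧ dy ∧ dz
  d(-3*w*x) includes (∂/∂x)(-3*w*x) dx = (-3*w) dx, which multiplied by dy ∧ dw gives (-3*w) dx ∧ dy ∧ dw
  d(3*y^2) includes (∂/∂y)(3*y^2) dy = (6*y) dy, which multiplied by dz ∧ dw gives (6*y) dy ∧ dz ∧ dw
Collecting like 3-forms: d(omega) = (-2*w) dx ∧ dy ∧ dw + (-z) dx ∧ dy ∧ dz + (6*y) dy ∧ dz ∧ dw.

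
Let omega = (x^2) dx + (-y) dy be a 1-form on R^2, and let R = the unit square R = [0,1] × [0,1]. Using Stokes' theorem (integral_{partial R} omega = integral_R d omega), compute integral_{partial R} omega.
integral_(partial R) omega = 0

Stokes: integral_partial_R omega = integral_R d omega with d omega = (∂Q/∂x - ∂P/∂y) dx ∧ dy.
  ∂Q/∂x = 0
  ∂P/∂y = 0
  integrand = ∂Q/∂x - ∂P/∂y = 0.
Integrating over R: integral_0^1 integral_0^1 (0) dx dy = 0.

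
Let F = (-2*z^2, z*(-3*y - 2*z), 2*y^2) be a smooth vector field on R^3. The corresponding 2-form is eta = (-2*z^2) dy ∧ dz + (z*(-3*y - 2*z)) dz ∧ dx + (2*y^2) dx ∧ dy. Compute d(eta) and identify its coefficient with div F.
d(eta) = (-3*z) dx ∧ dy ∧ dz; div F = -3*z

For a 2-form in R^3 of the form above, applying d gives a 3-form with coefficient ∂P/∂x + ∂Q/∂y + ∂R/∂z:
  ∂P/∂x = 0
  ∂Q/∂y = -3*z
  ∂R/∂z = 0
Sum = -3*z, which is exactly div F.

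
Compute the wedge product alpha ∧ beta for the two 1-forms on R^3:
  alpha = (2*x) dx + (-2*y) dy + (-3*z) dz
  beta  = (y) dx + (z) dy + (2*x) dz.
alpha ∧ beta = (2*x*z + 2*y^2) dx ∧ dy + (4*x^2 + 3*y*z) dx ∧ dz + (-4*x*y + 3*z^2) dy ∧ dz

Distribute the wedge, using dx_i ∧ dx_j = -dx_j ∧ dx_i and dx_i ∧ dx_i = 0. For each pair (i, j) with i < j, the coefficient of dx_i ∧ dx_j in alpha ∧ beta is (alpha_i * beta_j - alpha_j * beta_i). Collecting: alpha ∧ beta = (2*x*z + 2*y^2) dx ∧ dy + (4*x^2 + 3*y*z) dx ∧ dz + (-4*x*y + 3*z^2) dy ∧ dz.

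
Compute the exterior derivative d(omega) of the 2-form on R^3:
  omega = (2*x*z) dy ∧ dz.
d(omega) = (2*z) dx ∧ dy ∧ dz

For a 2-form omega = sum_{i<j} g_{ij} dx_i ∧ dx_j, the exterior derivative is
  d(omega) = sum_{i<j} d(g_{ij}) ∧ dx_i ∧ dx_j = sum_{i<j, k} (∂g_{ij}/∂x_k) dx_k ∧ dx_i ∧ dx_j.
Expand each term, using dx_k ∧ dx_i ∧ dx_j = sgn(permutation) dx_{(a)} ∧ dx_{(b)} ∧ dx_{(c)} with (a < b < c) sorted:
  d(2*x*z) includes (∂/∂x)(2*x*z) dx = (2*z) dx, which multiplied by dy ∧ dz gives (2*z) dx ∧ dy ∧ dz
Collecting like 3-forms: d(omega) = (2*z) dx ∧ dy ∧ dz.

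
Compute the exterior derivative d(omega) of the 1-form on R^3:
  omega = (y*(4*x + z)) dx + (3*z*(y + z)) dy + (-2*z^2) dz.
d(omega) = (-4*x - z) dx ∧ dy + (-y) dx ∧ dz + (-3*y - 6*z) dy ∧ dz

For a 1-form omega = sum_i f_i dx_i, the exterior derivative is
  d(omega) = sum_{i < j} (∂f_j/∂x_i - ∂f_i/∂x_j) dx_i ∧ dx_j.
  coefficient of dx ∧ dy: ∂f_2/∂x - ∂f_1/∂y = ∂(3*z*(y + z))/∂x - ∂(y*(4*x + z))/∂y = -4*x - z
  coefficient of dx ∧ dz: ∂f_3/∂x - ∂f_1/∂z = ∂(-2*z^2)/∂x - ∂(y*(4*x + z))/∂z = -y
  coefficient of dy ∧ dz: ∂f_3/∂y - ∂f_2/∂z = ∂(-2*z^2)/∂y - ∂(3*z*(y + z))/∂z = -3*y - 6*z
Assembling: d(omega) = (-4*x - z) dx ∧ dy + (-y) dx ∧ dz + (-3*y - 6*z) dy ∧ dz.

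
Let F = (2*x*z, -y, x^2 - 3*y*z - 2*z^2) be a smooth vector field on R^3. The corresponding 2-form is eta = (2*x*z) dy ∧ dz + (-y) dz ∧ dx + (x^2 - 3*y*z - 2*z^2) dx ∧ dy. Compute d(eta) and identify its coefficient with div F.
d(eta) = (-3*y - 2*z - 1) dx ∧ dy ∧ dz; div F = -3*y - 2*z - 1

For a 2-form in R^3 of the form above, applying d gives a 3-form with coefficient ∂P/∂x + ∂Q/∂y + ∂R/∂z:
  ∂P/∂x = 2*z
  ∂Q/∂y = -1
  ∂R/∂z = -3*y - 4*z
Sum = -3*y - 2*z - 1, which is exactly div F.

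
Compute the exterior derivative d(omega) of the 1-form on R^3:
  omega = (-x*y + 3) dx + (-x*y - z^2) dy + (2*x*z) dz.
d(omega) = (x - y) dx ∧ dy + (2*z) dx ∧ dz + (2*z) dy ∧ dz

For a 1-form omega = sum_i f_i dx_i, the exterior derivative is
  d(omega) = sum_{i < j} (∂f_j/∂x_i - ∂f_i/∂x_j) dx_i ∧ dx_j.
  coefficient of dx ∧ dy: ∂f_2/∂x - ∂f_1/∂y = ∂(-x*y - z^2)/∂x - ∂(-x*y + 3)/∂y = x - y
  coefficient of dx ∧ dz: ∂f_3/∂x - ∂f_1/∂z = ∂(2*x*z)/∂x - ∂(-x*y + 3)/∂z = 2*z
  coefficient of dy ∧ dz: ∂f_3/∂y - ∂f_2/∂z = ∂(2*x*z)/∂y - ∂(-x*y - z^2)/∂z = 2*z
Assembling: d(omega) = (x - y) dx ∧ dy + (2*z) dx ∧ dz + (2*z) dy ∧ dz.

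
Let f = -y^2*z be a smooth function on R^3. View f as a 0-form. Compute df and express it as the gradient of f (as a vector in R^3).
df = (0) dx + (-2*y*z) dy + (-y^2) dz; grad f = (0, -2*y*z, -y^2)

For a 0-form f, d f = (∂f/∂x) dx + (∂f/∂y) dy + (∂f/∂z) dz. The components of the vector representation are exactly the entries of grad f in Cartesian coordinates:
  ∂f/∂x = 0
  ∂f/∂y = -2*y*z
  ∂f/∂z = -y^2.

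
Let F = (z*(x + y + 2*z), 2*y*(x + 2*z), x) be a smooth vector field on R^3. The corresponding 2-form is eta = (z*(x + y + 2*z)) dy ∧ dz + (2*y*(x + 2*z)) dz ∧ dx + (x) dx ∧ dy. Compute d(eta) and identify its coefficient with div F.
d(eta) = (2*x + 5*z) dx ∧ dy ∧ dz; div F = 2*x + 5*z

For a 2-form in R^3 of the form above, applying d gives a 3-form with coefficient ∂P/∂x + ∂Q/∂y + ∂R/∂z:
  ∂P/∂x = z
  ∂Q/∂y = 2*x + 4*z
  ∂R/∂z = 0
Sum = 2*x + 5*z, which is exactly div F.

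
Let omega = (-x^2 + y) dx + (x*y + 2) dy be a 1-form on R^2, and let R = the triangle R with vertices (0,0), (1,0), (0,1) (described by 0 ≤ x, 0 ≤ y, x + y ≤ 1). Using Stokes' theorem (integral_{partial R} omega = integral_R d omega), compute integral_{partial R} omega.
integral_(partial R) omega = -1/3

Stokes: integral_partial_R omega = integral_R d omega with d omega = (∂Q/∂x - ∂P/∂y) dx ∧ dy.
  ∂Q/∂x = y
  ∂P/∂y = 1
  integrand = ∂Q/∂x - ∂P/∂y = y - 1.
Integrating over R: integral_0^1 integral_0^{1-x} (y - 1) dy dx = -1/3.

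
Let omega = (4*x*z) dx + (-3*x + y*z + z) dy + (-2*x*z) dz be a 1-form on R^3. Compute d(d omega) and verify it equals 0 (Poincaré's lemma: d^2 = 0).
d(d omega) = 0

Step 1: d omega = sum_{i<j} (∂f_j/∂x_i - ∂f_i/∂x_j) dx_i ∧ dx_j:
  coeff of dx ∧ dy: -3
  coeff of dx ∧ dz: -4*x - 2*z
  coeff of dy ∧ dz: -y - 1
Step 2: Apply d again to each 2-form coefficient. The only possible 3-form in R^3 is dx ∧ dy ∧ dz, with coefficient
  ∂(coeff of dy∧dz)/∂x - ∂(coeff of dx∧dz)/∂y + ∂(coeff of dx∧dy)/∂z
  = ∂/∂x (-y - 1) - ∂/∂y (-4*x - 2*z) + ∂/∂z (-3).
Each of these terms simplifies to sums of mixed partials that cancel in pairs. The result is 0 (by equality of mixed partials for smooth functions — Schwarz / Clairaut).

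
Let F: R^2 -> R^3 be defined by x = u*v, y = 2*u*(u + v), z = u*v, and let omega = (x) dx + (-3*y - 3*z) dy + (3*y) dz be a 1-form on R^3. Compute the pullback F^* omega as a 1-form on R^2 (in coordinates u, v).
F^* omega = (u*(-24*u^2 - 42*u*v - 11*v^2)) du + (u^2*(-6*u - 11*v)) dv

Using F^*(f dg) = (f ∘ F) d(g ∘ F), substitute each coordinate x_i by F_i(u, v) in f_i, and replace dx_i by d F_i = (∂F_i/∂u) du + (∂F_i/∂v) dv.
  For the x component: f_1(F) = u*v; d F_1 = (v) du + (u) dv
  For the y component: f_2(F) = 3*u*(-2*u - 3*v); d F_2 = (4*u + 2*v) du + (2*u) dv
  For the z component: f_3(F) = 6*u*(u + v); d F_3 = (v) du + (u) dv
Combining and collecting du, dv coefficients:
  coeff of du: u*(-24*u^2 - 42*u*v - 11*v^2)
  coeff of dv: u^2*(-6*u - 11*v)
F^* omega = (u*(-24*u^2 - 42*u*v - 11*v^2)) du + (u^2*(-6*u - 11*v)) dv.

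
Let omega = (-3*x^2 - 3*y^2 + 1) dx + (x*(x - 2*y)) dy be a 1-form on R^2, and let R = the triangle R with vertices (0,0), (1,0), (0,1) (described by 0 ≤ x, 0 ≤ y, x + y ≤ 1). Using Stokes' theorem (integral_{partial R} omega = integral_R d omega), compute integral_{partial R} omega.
integral_(partial R) omega = 1

Stokes: integral_partial_R omega = integral_R d omega with d omega = (∂Q/∂x - ∂P/∂y) dx ∧ dy.
  ∂Q/∂x = 2*x - 2*y
  ∂P/∂y = -6*y
  integrand = ∂Q/∂x - ∂P/∂y = 2*x + 4*y.
Integrating over R: integral_0^1 integral_0^{1-x} (2*x + 4*y) dy dx = 1.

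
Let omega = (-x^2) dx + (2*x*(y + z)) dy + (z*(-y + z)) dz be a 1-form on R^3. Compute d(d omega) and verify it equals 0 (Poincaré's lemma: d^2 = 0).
d(d omega) = 0

Step 1: d omega = sum_{i<j} (∂f_j/∂x_i - ∂f_i/∂x_j) dx_i ∧ dx_j:
  coeff of dx ∧ dy: 2*y + 2*z
  coeff of dx ∧ dz: 0
  coeff of dy ∧ dz: -2*x - z
Step 2: Apply d again to each 2-form coefficient. The only possible 3-form in R^3 is dx ∧ dy ∧ dz, with coefficient
  ∂(coeff of dy∧dz)/∂x - ∂(coeff of dx∧dz)/∂y + ∂(coeff of dx∧dy)/∂z
  = ∂/∂x (-2*x - z) - ∂/∂y (0) + ∂/∂z (2*y + 2*z).
Each of these terms simplifies to sums of mixed partials that cancel in pairs. The result is 0 (by equality of mixed partials for smooth functions — Schwarz / Clairaut).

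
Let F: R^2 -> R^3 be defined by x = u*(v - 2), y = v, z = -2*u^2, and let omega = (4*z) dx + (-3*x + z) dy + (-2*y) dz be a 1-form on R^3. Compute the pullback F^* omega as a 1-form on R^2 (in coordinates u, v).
F^* omega = (8*u*(-u*v + 2*u + v)) du + (u*(-8*u^2 - 2*u - 3*v + 6)) dv

Using F^*(f dg) = (f ∘ F) d(g ∘ F), substitute each coordinate x_i by F_i(u, v) in f_i, and replace dx_i by d F_i = (∂F_i/∂u) du + (∂F_i/∂v) dv.
  For the x component: f_1(F) = -8*u^2; d F_1 = (v - 2) du + (u) dv
  For the y component: f_2(F) = u*(-2*u - 3*v + 6); d F_2 = (0) du + (1) dv
  For the z component: f_3(F) = -2*v; d F_3 = (-4*u) du + (0) dv
Combining and collecting du, dv coefficients:
  coeff of du: 8*u*(-u*v + 2*u + v)
  coeff of dv: u*(-8*u^2 - 2*u - 3*v + 6)
F^* omega = (8*u*(-u*v + 2*u + v)) du + (u*(-8*u^2 - 2*u - 3*v + 6)) dv.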